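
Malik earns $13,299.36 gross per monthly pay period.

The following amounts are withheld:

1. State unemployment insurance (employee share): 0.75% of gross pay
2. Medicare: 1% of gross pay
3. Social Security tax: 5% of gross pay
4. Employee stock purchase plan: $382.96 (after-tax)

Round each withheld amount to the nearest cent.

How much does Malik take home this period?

$12,018.69

Medicare: $13,299.36 × 0.01 = $132.99
State unemployment insurance (employee share): $13,299.36 × 0.0075 = $99.75
Social Security tax: $13,299.36 × 0.05 = $664.97
Employee stock purchase plan: $382.96
Total deductions = $132.99 + $99.75 + $664.97 + $382.96 = $1,280.67
Net pay = $13,299.36 − $1,280.67 = $12,018.69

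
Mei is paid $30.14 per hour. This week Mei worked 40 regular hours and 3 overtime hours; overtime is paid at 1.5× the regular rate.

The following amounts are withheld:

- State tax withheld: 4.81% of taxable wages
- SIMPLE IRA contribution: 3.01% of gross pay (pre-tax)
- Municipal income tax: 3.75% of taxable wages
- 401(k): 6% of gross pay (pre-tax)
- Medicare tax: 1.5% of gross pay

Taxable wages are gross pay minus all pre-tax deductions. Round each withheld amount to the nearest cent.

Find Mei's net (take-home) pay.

$1,095.81

Regular pay: 40 × $30.14 = $1,205.60
Overtime pay: 3 × $30.14 × 1.5 = $135.63
Gross pay = $1,205.60 + $135.63 = $1,341.23
401(k): $1,341.23 × 0.06 = $80.47
SIMPLE IRA contribution: $1,341.23 × 0.0301 = $40.37
Pre-tax total = $80.47 + $40.37 = $120.84
Taxable wages = $1,341.23 − $120.84 = $1,220.39
State tax withheld: $1,220.39 × 0.0481 = $58.70
Municipal income tax: $1,220.39 × 0.0375 = $45.76
Medicare tax: $1,341.23 × 0.015 = $20.12
Total deductions = $80.47 + $40.37 + $58.70 + $45.76 + $20.12 = $245.42
Net pay = $1,341.23 − $245.42 = $1,095.81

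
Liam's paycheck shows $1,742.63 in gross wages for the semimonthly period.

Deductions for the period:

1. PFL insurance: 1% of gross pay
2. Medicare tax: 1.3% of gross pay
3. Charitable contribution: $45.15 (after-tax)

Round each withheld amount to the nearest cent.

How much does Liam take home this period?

Medicare tax: $1,742.63 × 0.013 = $22.65
PFL insurance: $1,742.63 × 0.01 = $17.43
Charitable contribution: $45.15
Total deductions = $22.65 + $17.43 + $45.15 = $85.23
Net pay = $1,742.63 − $85.23 = $1,657.40

$1,657.40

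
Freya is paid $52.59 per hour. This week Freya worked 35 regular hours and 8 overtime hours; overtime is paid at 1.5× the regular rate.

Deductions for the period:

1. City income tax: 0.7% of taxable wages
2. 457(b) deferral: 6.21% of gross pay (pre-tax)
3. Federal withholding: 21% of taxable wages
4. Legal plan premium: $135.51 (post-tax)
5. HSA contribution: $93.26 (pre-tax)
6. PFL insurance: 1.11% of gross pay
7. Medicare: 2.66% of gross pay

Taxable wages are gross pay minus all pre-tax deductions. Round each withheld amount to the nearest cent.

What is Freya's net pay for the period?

$1513.46

Regular pay: 35 × $52.59 = $1840.65
Overtime pay: 8 × $52.59 × 1.5 = $631.08
Gross pay = $1840.65 + $631.08 = $2471.73
HSA contribution: $93.26
457(b) deferral: $2471.73 × 0.0621 = $153.49
Pre-tax total = $93.26 + $153.49 = $246.75
Taxable wages = $2471.73 − $246.75 = $2224.98
Federal withholding: $2224.98 × 0.21 = $467.25
City income tax: $2224.98 × 0.007 = $15.57
Medicare: $2471.73 × 0.0266 = $65.75
PFL insurance: $2471.73 × 0.0111 = $27.44
Legal plan premium: $135.51
Total deductions = $93.26 + $153.49 + $467.25 + $15.57 + $65.75 + $27.44 + $135.51 = $958.27
Net pay = $2471.73 − $958.27 = $1513.46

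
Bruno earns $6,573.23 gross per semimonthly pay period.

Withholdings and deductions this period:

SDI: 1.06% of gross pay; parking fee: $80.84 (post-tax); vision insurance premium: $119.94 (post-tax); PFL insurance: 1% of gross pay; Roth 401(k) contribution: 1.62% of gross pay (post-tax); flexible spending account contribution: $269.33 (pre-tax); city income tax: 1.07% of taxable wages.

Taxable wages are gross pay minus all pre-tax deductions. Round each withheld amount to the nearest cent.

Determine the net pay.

$5,793.77

Flexible spending account contribution: $269.33
Taxable wages = $6,573.23 − $269.33 = $6,303.90
City income tax: $6,303.90 × 0.0107 = $67.45
SDI: $6,573.23 × 0.0106 = $69.68
PFL insurance: $6,573.23 × 0.01 = $65.73
Roth 401(k) contribution: $6,573.23 × 0.0162 = $106.49
Vision insurance premium: $119.94
Parking fee: $80.84
Total deductions = $269.33 + $67.45 + $69.68 + $65.73 + $106.49 + $119.94 + $80.84 = $779.46
Net pay = $6,573.23 − $779.46 = $5,793.77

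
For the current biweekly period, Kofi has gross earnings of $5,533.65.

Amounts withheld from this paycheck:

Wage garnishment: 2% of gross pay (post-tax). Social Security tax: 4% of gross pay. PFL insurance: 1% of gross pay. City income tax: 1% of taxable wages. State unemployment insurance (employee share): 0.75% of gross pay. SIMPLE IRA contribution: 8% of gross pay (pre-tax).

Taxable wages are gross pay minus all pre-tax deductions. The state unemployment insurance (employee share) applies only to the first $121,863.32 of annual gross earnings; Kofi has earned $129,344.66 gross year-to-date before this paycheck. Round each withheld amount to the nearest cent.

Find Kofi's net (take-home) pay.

$4,652.69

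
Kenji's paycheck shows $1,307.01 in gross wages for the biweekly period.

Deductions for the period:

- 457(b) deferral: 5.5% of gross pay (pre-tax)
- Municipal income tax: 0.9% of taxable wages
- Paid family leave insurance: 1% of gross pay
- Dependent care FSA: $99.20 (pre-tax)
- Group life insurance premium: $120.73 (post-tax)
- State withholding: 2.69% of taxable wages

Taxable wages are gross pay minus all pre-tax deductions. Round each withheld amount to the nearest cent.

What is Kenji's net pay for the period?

$961.34

457(b) deferral: $1,307.01 × 0.055 = $71.89
Dependent care FSA: $99.20
Pre-tax total = $71.89 + $99.20 = $171.09
Taxable wages = $1,307.01 − $171.09 = $1,135.92
Municipal income tax: $1,135.92 × 0.009 = $10.22
State withholding: $1,135.92 × 0.0269 = $30.56
Paid family leave insurance: $1,307.01 × 0.01 = $13.07
Group life insurance premium: $120.73
Total deductions = $71.89 + $99.20 + $10.22 + $30.56 + $13.07 + $120.73 = $345.67
Net pay = $1,307.01 − $345.67 = $961.34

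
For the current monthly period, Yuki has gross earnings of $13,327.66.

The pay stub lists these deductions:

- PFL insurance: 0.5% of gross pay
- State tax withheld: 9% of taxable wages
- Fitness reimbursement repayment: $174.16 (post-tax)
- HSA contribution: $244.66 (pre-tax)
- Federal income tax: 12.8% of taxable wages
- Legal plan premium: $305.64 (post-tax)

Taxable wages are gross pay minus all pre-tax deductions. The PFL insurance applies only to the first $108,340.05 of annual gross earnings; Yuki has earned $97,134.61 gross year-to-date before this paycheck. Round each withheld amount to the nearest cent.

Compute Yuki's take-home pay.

HSA contribution: $244.66
Taxable wages = $13,327.66 − $244.66 = $13,083.00
Federal income tax: $13,083.00 × 0.128 = $1,674.62
State tax withheld: $13,083.00 × 0.09 = $1,177.47
PFL insurance: only $108,340.05 − $97,134.61 = $11,205.44 of this check is subject → $11,205.44 × 0.005 = $56.03
Fitness reimbursement repayment: $174.16
Legal plan premium: $305.64
Total deductions = $244.66 + $1,674.62 + $1,177.47 + $56.03 + $174.16 + $305.64 = $3,632.58
Net pay = $13,327.66 − $3,632.58 = $9,695.08

$9,695.08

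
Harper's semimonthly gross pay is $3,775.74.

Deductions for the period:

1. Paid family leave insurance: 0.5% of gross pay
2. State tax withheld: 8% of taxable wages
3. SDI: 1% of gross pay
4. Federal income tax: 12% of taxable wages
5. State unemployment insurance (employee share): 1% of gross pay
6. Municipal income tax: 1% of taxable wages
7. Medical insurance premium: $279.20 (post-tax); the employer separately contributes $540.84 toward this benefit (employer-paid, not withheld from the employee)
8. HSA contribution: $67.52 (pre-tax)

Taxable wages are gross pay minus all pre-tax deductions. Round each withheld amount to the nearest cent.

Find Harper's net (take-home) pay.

$2,555.89

HSA contribution: $67.52
Taxable wages = $3,775.74 − $67.52 = $3,708.22
State tax withheld: $3,708.22 × 0.08 = $296.66
Federal income tax: $3,708.22 × 0.12 = $444.99
Municipal income tax: $3,708.22 × 0.01 = $37.08
Paid family leave insurance: $3,775.74 × 0.005 = $18.88
SDI: $3,775.74 × 0.01 = $37.76
State unemployment insurance (employee share): $3,775.74 × 0.01 = $37.76
Medical insurance premium: $279.20
(Employer's $540.84 toward medical insurance premium is not withheld from the employee.)
Total deductions = $67.52 + $296.66 + $444.99 + $37.08 + $18.88 + $37.76 + $37.76 + $279.20 = $1,219.85
Net pay = $3,775.74 − $1,219.85 = $2,555.89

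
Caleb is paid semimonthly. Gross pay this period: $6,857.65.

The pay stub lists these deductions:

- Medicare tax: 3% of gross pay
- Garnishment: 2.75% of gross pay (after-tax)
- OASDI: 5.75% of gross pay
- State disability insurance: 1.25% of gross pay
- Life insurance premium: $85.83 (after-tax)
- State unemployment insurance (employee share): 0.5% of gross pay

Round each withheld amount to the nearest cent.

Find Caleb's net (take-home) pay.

$5,863.18

State unemployment insurance (employee share): $6,857.65 × 0.005 = $34.29
OASDI: $6,857.65 × 0.0575 = $394.31
State disability insurance: $6,857.65 × 0.0125 = $85.72
Medicare tax: $6,857.65 × 0.03 = $205.73
Life insurance premium: $85.83
Garnishment: $6,857.65 × 0.0275 = $188.59
Total deductions = $34.29 + $394.31 + $85.72 + $205.73 + $85.83 + $188.59 = $994.47
Net pay = $6,857.65 − $994.47 = $5,863.18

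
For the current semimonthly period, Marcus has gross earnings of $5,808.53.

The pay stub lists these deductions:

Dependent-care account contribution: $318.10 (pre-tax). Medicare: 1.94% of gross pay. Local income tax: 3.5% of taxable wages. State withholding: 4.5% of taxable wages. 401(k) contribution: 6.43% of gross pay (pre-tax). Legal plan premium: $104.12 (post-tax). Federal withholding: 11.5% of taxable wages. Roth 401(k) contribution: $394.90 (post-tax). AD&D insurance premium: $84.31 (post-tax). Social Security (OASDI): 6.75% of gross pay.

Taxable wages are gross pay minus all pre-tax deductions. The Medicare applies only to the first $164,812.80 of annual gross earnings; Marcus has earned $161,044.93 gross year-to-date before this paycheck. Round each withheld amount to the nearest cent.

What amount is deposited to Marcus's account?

Dependent-care account contribution: $318.10
401(k) contribution: $5,808.53 × 0.0643 = $373.49
Pre-tax total = $318.10 + $373.49 = $691.59
Taxable wages = $5,808.53 − $691.59 = $5,116.94
Federal withholding: $5,116.94 × 0.115 = $588.45
State withholding: $5,116.94 × 0.045 = $230.26
Local income tax: $5,116.94 × 0.035 = $179.09
Social Security (OASDI): $5,808.53 × 0.0675 = $392.08
Medicare: only $164,812.80 − $161,044.93 = $3,767.87 of this check is subject → $3,767.87 × 0.0194 = $73.10
AD&D insurance premium: $84.31
Legal plan premium: $104.12
Roth 401(k) contribution: $394.90
Total deductions = $318.10 + $373.49 + $588.45 + $230.26 + $179.09 + $392.08 + $73.10 + $84.31 + $104.12 + $394.90 = $2,737.90
Net pay = $5,808.53 − $2,737.90 = $3,070.63

$3,070.63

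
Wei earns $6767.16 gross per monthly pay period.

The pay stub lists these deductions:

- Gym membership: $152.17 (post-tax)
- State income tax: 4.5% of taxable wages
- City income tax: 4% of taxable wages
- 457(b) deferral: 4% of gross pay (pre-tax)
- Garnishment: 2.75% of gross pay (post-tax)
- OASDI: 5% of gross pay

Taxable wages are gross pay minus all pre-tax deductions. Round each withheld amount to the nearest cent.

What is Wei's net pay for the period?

$5267.64

457(b) deferral: $6767.16 × 0.04 = $270.69
Taxable wages = $6767.16 − $270.69 = $6496.47
City income tax: $6496.47 × 0.04 = $259.86
State income tax: $6496.47 × 0.045 = $292.34
OASDI: $6767.16 × 0.05 = $338.36
Garnishment: $6767.16 × 0.0275 = $186.10
Gym membership: $152.17
Total deductions = $270.69 + $259.86 + $292.34 + $338.36 + $186.10 + $152.17 = $1499.52
Net pay = $6767.16 − $1499.52 = $5267.64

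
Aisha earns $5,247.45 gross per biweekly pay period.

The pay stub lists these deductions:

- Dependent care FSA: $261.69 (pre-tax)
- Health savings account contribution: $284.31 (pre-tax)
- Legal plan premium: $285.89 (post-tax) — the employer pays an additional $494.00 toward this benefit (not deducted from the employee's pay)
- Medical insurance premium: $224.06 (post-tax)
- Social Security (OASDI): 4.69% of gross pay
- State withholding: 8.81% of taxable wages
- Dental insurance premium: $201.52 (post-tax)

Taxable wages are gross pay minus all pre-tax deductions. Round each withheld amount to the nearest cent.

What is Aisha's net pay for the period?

$3,329.67

Dependent care FSA: $261.69
Health savings account contribution: $284.31
Pre-tax total = $261.69 + $284.31 = $546.00
Taxable wages = $5,247.45 − $546.00 = $4,701.45
State withholding: $4,701.45 × 0.0881 = $414.20
Social Security (OASDI): $5,247.45 × 0.0469 = $246.11
Medical insurance premium: $224.06
Dental insurance premium: $201.52
Legal plan premium: $285.89
(Employer's $494.00 toward legal plan premium is not withheld from the employee.)
Total deductions = $261.69 + $284.31 + $414.20 + $246.11 + $224.06 + $201.52 + $285.89 = $1,917.78
Net pay = $5,247.45 − $1,917.78 = $3,329.67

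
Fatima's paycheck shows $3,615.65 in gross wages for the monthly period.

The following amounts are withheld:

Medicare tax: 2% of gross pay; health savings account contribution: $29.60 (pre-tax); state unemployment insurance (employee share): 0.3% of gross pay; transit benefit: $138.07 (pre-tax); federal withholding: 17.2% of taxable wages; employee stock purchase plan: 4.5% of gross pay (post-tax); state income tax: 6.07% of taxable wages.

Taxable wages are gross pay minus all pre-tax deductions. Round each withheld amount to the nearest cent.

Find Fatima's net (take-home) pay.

Health savings account contribution: $29.60
Transit benefit: $138.07
Pre-tax total = $29.60 + $138.07 = $167.67
Taxable wages = $3,615.65 − $167.67 = $3,447.98
State income tax: $3,447.98 × 0.0607 = $209.29
Federal withholding: $3,447.98 × 0.172 = $593.05
Medicare tax: $3,615.65 × 0.02 = $72.31
State unemployment insurance (employee share): $3,615.65 × 0.003 = $10.85
Employee stock purchase plan: $3,615.65 × 0.045 = $162.70
Total deductions = $29.60 + $138.07 + $209.29 + $593.05 + $72.31 + $10.85 + $162.70 = $1,215.87
Net pay = $3,615.65 − $1,215.87 = $2,399.78

$2,399.78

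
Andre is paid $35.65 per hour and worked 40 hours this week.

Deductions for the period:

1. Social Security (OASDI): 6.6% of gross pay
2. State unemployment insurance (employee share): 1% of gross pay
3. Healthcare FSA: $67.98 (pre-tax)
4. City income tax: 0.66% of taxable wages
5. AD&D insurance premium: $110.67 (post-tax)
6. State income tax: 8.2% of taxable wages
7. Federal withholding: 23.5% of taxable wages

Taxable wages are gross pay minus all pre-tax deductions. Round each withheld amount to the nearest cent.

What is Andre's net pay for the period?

Gross pay: 40 × $35.65 = $1,426.00
Healthcare FSA: $67.98
Taxable wages = $1,426.00 − $67.98 = $1,358.02
City income tax: $1,358.02 × 0.0066 = $8.96
State income tax: $1,358.02 × 0.082 = $111.36
Federal withholding: $1,358.02 × 0.235 = $319.13
State unemployment insurance (employee share): $1,426.00 × 0.01 = $14.26
Social Security (OASDI): $1,426.00 × 0.066 = $94.12
AD&D insurance premium: $110.67
Total deductions = $67.98 + $8.96 + $111.36 + $319.13 + $14.26 + $94.12 + $110.67 = $726.48
Net pay = $1,426.00 − $726.48 = $699.52

$699.52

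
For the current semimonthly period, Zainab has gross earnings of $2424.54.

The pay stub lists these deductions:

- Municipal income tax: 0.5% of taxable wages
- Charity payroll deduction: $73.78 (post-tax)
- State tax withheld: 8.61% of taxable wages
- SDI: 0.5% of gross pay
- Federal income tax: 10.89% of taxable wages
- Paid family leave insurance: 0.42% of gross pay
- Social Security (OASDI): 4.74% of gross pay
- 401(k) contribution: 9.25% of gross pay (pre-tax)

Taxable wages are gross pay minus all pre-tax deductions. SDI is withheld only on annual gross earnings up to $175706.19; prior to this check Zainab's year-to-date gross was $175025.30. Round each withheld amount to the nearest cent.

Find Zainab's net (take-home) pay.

401(k) contribution: $2424.54 × 0.0925 = $224.27
Taxable wages = $2424.54 − $224.27 = $2200.27
Federal income tax: $2200.27 × 0.1089 = $239.61
Municipal income tax: $2200.27 × 0.005 = $11.00
State tax withheld: $2200.27 × 0.0861 = $189.44
Social Security (OASDI): $2424.54 × 0.0474 = $114.92
SDI: only $175706.19 − $175025.30 = $680.89 of this check is subject → $680.89 × 0.005 = $3.40
Paid family leave insurance: $2424.54 × 0.0042 = $10.18
Charity payroll deduction: $73.78
Total deductions = $224.27 + $239.61 + $11.00 + $189.44 + $114.92 + $3.40 + $10.18 + $73.78 = $866.60
Net pay = $2424.54 − $866.60 = $1557.94

$1557.94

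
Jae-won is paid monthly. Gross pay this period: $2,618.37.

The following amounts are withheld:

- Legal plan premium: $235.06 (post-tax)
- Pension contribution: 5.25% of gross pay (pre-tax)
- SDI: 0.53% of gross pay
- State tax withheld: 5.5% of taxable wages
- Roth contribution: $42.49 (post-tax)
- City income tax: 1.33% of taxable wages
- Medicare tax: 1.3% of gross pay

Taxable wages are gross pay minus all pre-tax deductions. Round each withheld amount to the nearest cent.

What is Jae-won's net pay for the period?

$1,985.99

Pension contribution: $2,618.37 × 0.0525 = $137.46
Taxable wages = $2,618.37 − $137.46 = $2,480.91
State tax withheld: $2,480.91 × 0.055 = $136.45
City income tax: $2,480.91 × 0.0133 = $33.00
Medicare tax: $2,618.37 × 0.013 = $34.04
SDI: $2,618.37 × 0.0053 = $13.88
Roth contribution: $42.49
Legal plan premium: $235.06
Total deductions = $137.46 + $136.45 + $33.00 + $34.04 + $13.88 + $42.49 + $235.06 = $632.38
Net pay = $2,618.37 − $632.38 = $1,985.99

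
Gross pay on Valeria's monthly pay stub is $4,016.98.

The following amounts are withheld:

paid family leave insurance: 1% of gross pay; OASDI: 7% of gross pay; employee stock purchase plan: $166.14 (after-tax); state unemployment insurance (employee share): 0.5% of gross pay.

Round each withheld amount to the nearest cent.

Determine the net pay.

Paid family leave insurance: $4,016.98 × 0.01 = $40.17
State unemployment insurance (employee share): $4,016.98 × 0.005 = $20.08
OASDI: $4,016.98 × 0.07 = $281.19
Employee stock purchase plan: $166.14
Total deductions = $40.17 + $20.08 + $281.19 + $166.14 = $507.58
Net pay = $4,016.98 − $507.58 = $3,509.40

$3,509.40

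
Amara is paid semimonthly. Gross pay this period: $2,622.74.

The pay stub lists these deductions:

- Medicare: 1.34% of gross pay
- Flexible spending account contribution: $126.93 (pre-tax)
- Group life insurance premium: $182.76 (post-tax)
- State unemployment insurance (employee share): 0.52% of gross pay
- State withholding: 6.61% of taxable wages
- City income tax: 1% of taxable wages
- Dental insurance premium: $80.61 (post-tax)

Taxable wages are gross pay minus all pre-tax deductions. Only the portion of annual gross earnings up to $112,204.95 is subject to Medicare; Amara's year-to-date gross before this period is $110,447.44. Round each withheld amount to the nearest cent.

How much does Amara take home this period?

$2,005.32

Flexible spending account contribution: $126.93
Taxable wages = $2,622.74 − $126.93 = $2,495.81
State withholding: $2,495.81 × 0.0661 = $164.97
City income tax: $2,495.81 × 0.01 = $24.96
Medicare: only $112,204.95 − $110,447.44 = $1,757.51 of this check is subject → $1,757.51 × 0.0134 = $23.55
State unemployment insurance (employee share): $2,622.74 × 0.0052 = $13.64
Group life insurance premium: $182.76
Dental insurance premium: $80.61
Total deductions = $126.93 + $164.97 + $24.96 + $23.55 + $13.64 + $182.76 + $80.61 = $617.42
Net pay = $2,622.74 − $617.42 = $2,005.32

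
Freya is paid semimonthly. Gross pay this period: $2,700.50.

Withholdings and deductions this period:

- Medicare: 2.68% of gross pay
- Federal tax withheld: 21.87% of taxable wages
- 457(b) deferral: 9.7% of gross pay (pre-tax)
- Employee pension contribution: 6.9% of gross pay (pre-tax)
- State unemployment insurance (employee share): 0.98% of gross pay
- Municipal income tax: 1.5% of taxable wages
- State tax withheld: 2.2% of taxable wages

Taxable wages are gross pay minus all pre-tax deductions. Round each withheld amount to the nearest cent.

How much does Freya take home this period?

Employee pension contribution: $2,700.50 × 0.069 = $186.33
457(b) deferral: $2,700.50 × 0.097 = $261.95
Pre-tax total = $186.33 + $261.95 = $448.28
Taxable wages = $2,700.50 − $448.28 = $2,252.22
State tax withheld: $2,252.22 × 0.022 = $49.55
Municipal income tax: $2,252.22 × 0.015 = $33.78
Federal tax withheld: $2,252.22 × 0.2187 = $492.56
State unemployment insurance (employee share): $2,700.50 × 0.0098 = $26.46
Medicare: $2,700.50 × 0.0268 = $72.37
Total deductions = $186.33 + $261.95 + $49.55 + $33.78 + $492.56 + $26.46 + $72.37 = $1,123.00
Net pay = $2,700.50 − $1,123.00 = $1,577.50

$1,577.50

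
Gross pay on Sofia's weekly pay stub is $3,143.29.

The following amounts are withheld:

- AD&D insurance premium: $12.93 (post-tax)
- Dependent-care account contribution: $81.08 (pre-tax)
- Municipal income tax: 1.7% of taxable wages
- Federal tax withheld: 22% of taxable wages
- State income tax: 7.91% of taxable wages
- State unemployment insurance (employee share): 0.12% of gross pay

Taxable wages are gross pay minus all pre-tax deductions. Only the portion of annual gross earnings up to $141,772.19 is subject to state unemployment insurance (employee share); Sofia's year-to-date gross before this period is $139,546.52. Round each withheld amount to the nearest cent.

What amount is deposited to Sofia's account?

$2,078.64

Dependent-care account contribution: $81.08
Taxable wages = $3,143.29 − $81.08 = $3,062.21
Federal tax withheld: $3,062.21 × 0.22 = $673.69
Municipal income tax: $3,062.21 × 0.017 = $52.06
State income tax: $3,062.21 × 0.0791 = $242.22
State unemployment insurance (employee share): only $141,772.19 − $139,546.52 = $2,225.67 of this check is subject → $2,225.67 × 0.0012 = $2.67
AD&D insurance premium: $12.93
Total deductions = $81.08 + $673.69 + $52.06 + $242.22 + $2.67 + $12.93 = $1,064.65
Net pay = $3,143.29 − $1,064.65 = $2,078.64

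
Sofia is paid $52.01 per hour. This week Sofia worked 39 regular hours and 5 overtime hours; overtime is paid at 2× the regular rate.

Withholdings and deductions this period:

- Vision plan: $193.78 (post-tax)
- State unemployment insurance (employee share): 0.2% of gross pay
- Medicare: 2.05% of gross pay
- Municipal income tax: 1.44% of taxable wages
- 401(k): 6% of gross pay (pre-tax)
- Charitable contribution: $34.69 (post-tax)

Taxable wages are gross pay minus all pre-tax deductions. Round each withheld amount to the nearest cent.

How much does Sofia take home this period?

$2075.27

Regular pay: 39 × $52.01 = $2028.39
Overtime pay: 5 × $52.01 × 2 = $520.10
Gross pay = $2028.39 + $520.10 = $2548.49
401(k): $2548.49 × 0.06 = $152.91
Taxable wages = $2548.49 − $152.91 = $2395.58
Municipal income tax: $2395.58 × 0.0144 = $34.50
Medicare: $2548.49 × 0.0205 = $52.24
State unemployment insurance (employee share): $2548.49 × 0.002 = $5.10
Charitable contribution: $34.69
Vision plan: $193.78
Total deductions = $152.91 + $34.50 + $52.24 + $5.10 + $34.69 + $193.78 = $473.22
Net pay = $2548.49 − $473.22 = $2075.27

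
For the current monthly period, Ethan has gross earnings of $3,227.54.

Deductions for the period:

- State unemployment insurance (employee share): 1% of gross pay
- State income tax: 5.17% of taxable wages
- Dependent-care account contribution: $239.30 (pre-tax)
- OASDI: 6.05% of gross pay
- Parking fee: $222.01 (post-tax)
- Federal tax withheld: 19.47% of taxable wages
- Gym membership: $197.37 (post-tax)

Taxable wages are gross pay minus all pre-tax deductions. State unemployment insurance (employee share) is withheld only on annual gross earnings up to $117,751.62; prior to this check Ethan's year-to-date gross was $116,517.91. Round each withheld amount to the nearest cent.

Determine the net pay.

$1,624.95

Dependent-care account contribution: $239.30
Taxable wages = $3,227.54 − $239.30 = $2,988.24
Federal tax withheld: $2,988.24 × 0.1947 = $581.81
State income tax: $2,988.24 × 0.0517 = $154.49
State unemployment insurance (employee share): only $117,751.62 − $116,517.91 = $1,233.71 of this check is subject → $1,233.71 × 0.01 = $12.34
OASDI: $3,227.54 × 0.0605 = $195.27
Gym membership: $197.37
Parking fee: $222.01
Total deductions = $239.30 + $581.81 + $154.49 + $12.34 + $195.27 + $197.37 + $222.01 = $1,602.59
Net pay = $3,227.54 − $1,602.59 = $1,624.95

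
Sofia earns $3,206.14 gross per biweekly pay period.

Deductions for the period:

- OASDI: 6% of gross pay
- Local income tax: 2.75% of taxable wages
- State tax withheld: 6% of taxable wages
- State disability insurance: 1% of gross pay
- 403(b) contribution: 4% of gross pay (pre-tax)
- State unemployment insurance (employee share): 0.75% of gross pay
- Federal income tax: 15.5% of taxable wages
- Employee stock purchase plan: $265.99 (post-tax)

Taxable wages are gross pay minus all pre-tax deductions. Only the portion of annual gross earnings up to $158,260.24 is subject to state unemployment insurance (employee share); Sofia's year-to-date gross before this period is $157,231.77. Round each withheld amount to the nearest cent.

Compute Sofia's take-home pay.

403(b) contribution: $3,206.14 × 0.04 = $128.25
Taxable wages = $3,206.14 − $128.25 = $3,077.89
Federal income tax: $3,077.89 × 0.155 = $477.07
Local income tax: $3,077.89 × 0.0275 = $84.64
State tax withheld: $3,077.89 × 0.06 = $184.67
State unemployment insurance (employee share): only $158,260.24 − $157,231.77 = $1,028.47 of this check is subject → $1,028.47 × 0.0075 = $7.71
OASDI: $3,206.14 × 0.06 = $192.37
State disability insurance: $3,206.14 × 0.01 = $32.06
Employee stock purchase plan: $265.99
Total deductions = $128.25 + $477.07 + $84.64 + $184.67 + $7.71 + $192.37 + $32.06 + $265.99 = $1,372.76
Net pay = $3,206.14 − $1,372.76 = $1,833.38

$1,833.38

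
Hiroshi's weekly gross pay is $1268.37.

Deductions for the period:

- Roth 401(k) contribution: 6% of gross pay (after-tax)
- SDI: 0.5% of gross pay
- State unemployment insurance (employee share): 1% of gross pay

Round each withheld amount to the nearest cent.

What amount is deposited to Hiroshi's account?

State unemployment insurance (employee share): $1268.37 × 0.01 = $12.68
SDI: $1268.37 × 0.005 = $6.34
Roth 401(k) contribution: $1268.37 × 0.06 = $76.10
Total deductions = $12.68 + $6.34 + $76.10 = $95.12
Net pay = $1268.37 − $95.12 = $1173.25

$1173.25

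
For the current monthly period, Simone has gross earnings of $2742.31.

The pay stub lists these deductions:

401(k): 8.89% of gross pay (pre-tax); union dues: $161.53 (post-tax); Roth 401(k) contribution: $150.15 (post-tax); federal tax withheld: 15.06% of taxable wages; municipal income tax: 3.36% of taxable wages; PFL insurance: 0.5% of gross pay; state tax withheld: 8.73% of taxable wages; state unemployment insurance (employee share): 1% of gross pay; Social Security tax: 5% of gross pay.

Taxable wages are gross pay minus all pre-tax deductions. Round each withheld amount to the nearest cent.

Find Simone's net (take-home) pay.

$1330.24

401(k): $2742.31 × 0.0889 = $243.79
Taxable wages = $2742.31 − $243.79 = $2498.52
State tax withheld: $2498.52 × 0.0873 = $218.12
Federal tax withheld: $2498.52 × 0.1506 = $376.28
Municipal income tax: $2498.52 × 0.0336 = $83.95
Social Security tax: $2742.31 × 0.05 = $137.12
State unemployment insurance (employee share): $2742.31 × 0.01 = $27.42
PFL insurance: $2742.31 × 0.005 = $13.71
Union dues: $161.53
Roth 401(k) contribution: $150.15
Total deductions = $243.79 + $218.12 + $376.28 + $83.95 + $137.12 + $27.42 + $13.71 + $161.53 + $150.15 = $1412.07
Net pay = $2742.31 − $1412.07 = $1330.24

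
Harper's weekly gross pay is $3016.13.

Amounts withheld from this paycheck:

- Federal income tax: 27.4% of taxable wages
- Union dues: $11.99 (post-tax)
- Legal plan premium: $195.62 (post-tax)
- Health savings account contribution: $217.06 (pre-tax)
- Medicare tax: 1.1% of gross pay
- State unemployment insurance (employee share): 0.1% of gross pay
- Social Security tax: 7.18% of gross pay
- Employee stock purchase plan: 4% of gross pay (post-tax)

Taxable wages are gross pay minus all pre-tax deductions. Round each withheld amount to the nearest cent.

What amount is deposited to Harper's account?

$1451.10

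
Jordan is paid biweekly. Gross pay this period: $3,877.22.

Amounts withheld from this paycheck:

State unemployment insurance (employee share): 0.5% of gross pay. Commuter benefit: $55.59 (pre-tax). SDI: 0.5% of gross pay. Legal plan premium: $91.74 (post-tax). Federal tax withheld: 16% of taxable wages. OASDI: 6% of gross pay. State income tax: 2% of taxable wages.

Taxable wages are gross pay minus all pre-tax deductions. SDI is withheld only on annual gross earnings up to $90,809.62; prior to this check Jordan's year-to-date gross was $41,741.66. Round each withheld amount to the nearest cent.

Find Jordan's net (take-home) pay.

$2,770.59

Commuter benefit: $55.59
Taxable wages = $3,877.22 − $55.59 = $3,821.63
State income tax: $3,821.63 × 0.02 = $76.43
Federal tax withheld: $3,821.63 × 0.16 = $611.46
SDI: cap not yet reached, full $3,877.22 is subject → $3,877.22 × 0.005 = $19.39
OASDI: $3,877.22 × 0.06 = $232.63
State unemployment insurance (employee share): $3,877.22 × 0.005 = $19.39
Legal plan premium: $91.74
Total deductions = $55.59 + $76.43 + $611.46 + $19.39 + $232.63 + $19.39 + $91.74 = $1,106.63
Net pay = $3,877.22 − $1,106.63 = $2,770.59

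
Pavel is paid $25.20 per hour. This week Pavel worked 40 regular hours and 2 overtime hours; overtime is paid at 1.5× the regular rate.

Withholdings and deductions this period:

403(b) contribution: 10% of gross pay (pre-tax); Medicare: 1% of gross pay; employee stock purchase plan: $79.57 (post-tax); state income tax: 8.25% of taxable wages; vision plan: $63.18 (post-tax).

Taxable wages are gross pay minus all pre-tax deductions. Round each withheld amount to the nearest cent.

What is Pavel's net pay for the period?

$741.19

Regular pay: 40 × $25.20 = $1008.00
Overtime pay: 2 × $25.20 × 1.5 = $75.60
Gross pay = $1008.00 + $75.60 = $1083.60
403(b) contribution: $1083.60 × 0.1 = $108.36
Taxable wages = $1083.60 − $108.36 = $975.24
State income tax: $975.24 × 0.0825 = $80.46
Medicare: $1083.60 × 0.01 = $10.84
Vision plan: $63.18
Employee stock purchase plan: $79.57
Total deductions = $108.36 + $80.46 + $10.84 + $63.18 + $79.57 = $342.41
Net pay = $1083.60 − $342.41 = $741.19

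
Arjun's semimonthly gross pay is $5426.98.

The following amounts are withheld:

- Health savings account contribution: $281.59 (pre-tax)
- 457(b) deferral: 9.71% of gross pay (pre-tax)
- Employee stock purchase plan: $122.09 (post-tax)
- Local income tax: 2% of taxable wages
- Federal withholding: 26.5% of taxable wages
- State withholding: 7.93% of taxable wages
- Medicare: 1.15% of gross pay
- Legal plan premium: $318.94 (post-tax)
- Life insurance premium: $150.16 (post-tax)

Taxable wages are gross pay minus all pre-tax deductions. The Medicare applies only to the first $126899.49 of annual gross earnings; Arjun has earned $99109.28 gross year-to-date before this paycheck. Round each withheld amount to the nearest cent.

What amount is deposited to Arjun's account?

$2282.34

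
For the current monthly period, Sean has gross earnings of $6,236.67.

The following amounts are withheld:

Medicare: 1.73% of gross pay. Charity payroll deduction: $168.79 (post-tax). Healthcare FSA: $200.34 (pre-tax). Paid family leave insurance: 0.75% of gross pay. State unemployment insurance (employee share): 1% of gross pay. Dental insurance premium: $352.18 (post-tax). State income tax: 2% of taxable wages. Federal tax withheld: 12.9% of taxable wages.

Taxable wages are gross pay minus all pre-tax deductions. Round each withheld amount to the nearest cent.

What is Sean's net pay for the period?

$4,398.90

Healthcare FSA: $200.34
Taxable wages = $6,236.67 − $200.34 = $6,036.33
State income tax: $6,036.33 × 0.02 = $120.73
Federal tax withheld: $6,036.33 × 0.129 = $778.69
State unemployment insurance (employee share): $6,236.67 × 0.01 = $62.37
Paid family leave insurance: $6,236.67 × 0.0075 = $46.78
Medicare: $6,236.67 × 0.0173 = $107.89
Charity payroll deduction: $168.79
Dental insurance premium: $352.18
Total deductions = $200.34 + $120.73 + $778.69 + $62.37 + $46.78 + $107.89 + $168.79 + $352.18 = $1,837.77
Net pay = $6,236.67 − $1,837.77 = $4,398.90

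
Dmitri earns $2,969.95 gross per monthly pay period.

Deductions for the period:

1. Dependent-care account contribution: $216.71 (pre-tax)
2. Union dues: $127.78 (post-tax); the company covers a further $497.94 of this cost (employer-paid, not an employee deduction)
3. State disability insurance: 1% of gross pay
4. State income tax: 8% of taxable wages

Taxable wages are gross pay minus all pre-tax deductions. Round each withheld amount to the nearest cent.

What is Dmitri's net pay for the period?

$2,375.50

Dependent-care account contribution: $216.71
Taxable wages = $2,969.95 − $216.71 = $2,753.24
State income tax: $2,753.24 × 0.08 = $220.26
State disability insurance: $2,969.95 × 0.01 = $29.70
Union dues: $127.78
(Employer's $497.94 toward union dues is not withheld from the employee.)
Total deductions = $216.71 + $220.26 + $29.70 + $127.78 = $594.45
Net pay = $2,969.95 − $594.45 = $2,375.50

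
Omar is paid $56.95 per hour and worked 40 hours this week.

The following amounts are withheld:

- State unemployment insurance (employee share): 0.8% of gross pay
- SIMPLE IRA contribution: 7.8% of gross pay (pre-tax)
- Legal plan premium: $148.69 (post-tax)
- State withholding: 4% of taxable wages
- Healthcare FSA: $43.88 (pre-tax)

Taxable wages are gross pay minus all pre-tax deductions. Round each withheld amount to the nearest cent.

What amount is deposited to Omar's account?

Gross pay: 40 × $56.95 = $2278.00
SIMPLE IRA contribution: $2278.00 × 0.078 = $177.68
Healthcare FSA: $43.88
Pre-tax total = $177.68 + $43.88 = $221.56
Taxable wages = $2278.00 − $221.56 = $2056.44
State withholding: $2056.44 × 0.04 = $82.26
State unemployment insurance (employee share): $2278.00 × 0.008 = $18.22
Legal plan premium: $148.69
Total deductions = $177.68 + $43.88 + $82.26 + $18.22 + $148.69 = $470.73
Net pay = $2278.00 − $470.73 = $1807.27

$1807.27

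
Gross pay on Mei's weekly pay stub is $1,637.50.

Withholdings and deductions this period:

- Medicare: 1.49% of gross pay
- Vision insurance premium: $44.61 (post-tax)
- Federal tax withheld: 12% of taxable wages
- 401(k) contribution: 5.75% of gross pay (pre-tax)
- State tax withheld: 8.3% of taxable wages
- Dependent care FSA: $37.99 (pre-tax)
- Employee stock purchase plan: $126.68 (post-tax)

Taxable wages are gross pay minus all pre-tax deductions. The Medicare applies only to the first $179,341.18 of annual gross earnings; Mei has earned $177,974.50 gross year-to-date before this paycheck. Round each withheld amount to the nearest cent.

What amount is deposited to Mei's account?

$1,008.12

401(k) contribution: $1,637.50 × 0.0575 = $94.16
Dependent care FSA: $37.99
Pre-tax total = $94.16 + $37.99 = $132.15
Taxable wages = $1,637.50 − $132.15 = $1,505.35
Federal tax withheld: $1,505.35 × 0.12 = $180.64
State tax withheld: $1,505.35 × 0.083 = $124.94
Medicare: only $179,341.18 − $177,974.50 = $1,366.68 of this check is subject → $1,366.68 × 0.0149 = $20.36
Employee stock purchase plan: $126.68
Vision insurance premium: $44.61
Total deductions = $94.16 + $37.99 + $180.64 + $124.94 + $20.36 + $126.68 + $44.61 = $629.38
Net pay = $1,637.50 − $629.38 = $1,008.12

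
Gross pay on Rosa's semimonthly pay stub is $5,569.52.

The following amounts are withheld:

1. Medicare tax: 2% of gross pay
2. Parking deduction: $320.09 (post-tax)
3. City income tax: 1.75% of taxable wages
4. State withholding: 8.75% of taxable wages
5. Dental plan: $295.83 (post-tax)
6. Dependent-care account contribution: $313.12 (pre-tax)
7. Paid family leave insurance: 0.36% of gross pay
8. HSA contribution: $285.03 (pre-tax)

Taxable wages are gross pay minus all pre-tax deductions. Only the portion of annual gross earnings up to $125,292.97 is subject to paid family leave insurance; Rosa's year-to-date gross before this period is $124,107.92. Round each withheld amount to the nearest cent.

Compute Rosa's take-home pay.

HSA contribution: $285.03
Dependent-care account contribution: $313.12
Pre-tax total = $285.03 + $313.12 = $598.15
Taxable wages = $5,569.52 − $598.15 = $4,971.37
City income tax: $4,971.37 × 0.0175 = $87.00
State withholding: $4,971.37 × 0.0875 = $434.99
Paid family leave insurance: only $125,292.97 − $124,107.92 = $1,185.05 of this check is subject → $1,185.05 × 0.0036 = $4.27
Medicare tax: $5,569.52 × 0.02 = $111.39
Parking deduction: $320.09
Dental plan: $295.83
Total deductions = $285.03 + $313.12 + $87.00 + $434.99 + $4.27 + $111.39 + $320.09 + $295.83 = $1,851.72
Net pay = $5,569.52 − $1,851.72 = $3,717.80

$3,717.80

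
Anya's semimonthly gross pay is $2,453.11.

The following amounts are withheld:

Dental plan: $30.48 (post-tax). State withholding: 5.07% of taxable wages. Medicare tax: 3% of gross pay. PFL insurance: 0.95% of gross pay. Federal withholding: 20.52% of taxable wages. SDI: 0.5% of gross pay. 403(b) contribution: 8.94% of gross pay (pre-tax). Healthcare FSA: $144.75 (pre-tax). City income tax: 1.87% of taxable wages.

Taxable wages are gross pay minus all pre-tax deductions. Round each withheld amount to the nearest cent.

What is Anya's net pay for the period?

$1,375.76

Healthcare FSA: $144.75
403(b) contribution: $2,453.11 × 0.0894 = $219.31
Pre-tax total = $144.75 + $219.31 = $364.06
Taxable wages = $2,453.11 − $364.06 = $2,089.05
Federal withholding: $2,089.05 × 0.2052 = $428.67
City income tax: $2,089.05 × 0.0187 = $39.07
State withholding: $2,089.05 × 0.0507 = $105.91
Medicare tax: $2,453.11 × 0.03 = $73.59
PFL insurance: $2,453.11 × 0.0095 = $23.30
SDI: $2,453.11 × 0.005 = $12.27
Dental plan: $30.48
Total deductions = $144.75 + $219.31 + $428.67 + $39.07 + $105.91 + $73.59 + $23.30 + $12.27 + $30.48 = $1,077.35
Net pay = $2,453.11 − $1,077.35 = $1,375.76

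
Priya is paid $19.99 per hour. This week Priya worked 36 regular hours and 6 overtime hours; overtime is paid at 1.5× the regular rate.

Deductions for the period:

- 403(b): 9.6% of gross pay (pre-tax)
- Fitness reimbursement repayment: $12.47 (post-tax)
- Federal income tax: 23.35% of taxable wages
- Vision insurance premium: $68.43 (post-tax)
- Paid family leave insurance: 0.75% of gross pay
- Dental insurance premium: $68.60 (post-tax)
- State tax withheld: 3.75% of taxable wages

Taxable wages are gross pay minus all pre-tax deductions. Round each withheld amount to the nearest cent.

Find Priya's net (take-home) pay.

Regular pay: 36 × $19.99 = $719.64
Overtime pay: 6 × $19.99 × 1.5 = $179.91
Gross pay = $719.64 + $179.91 = $899.55
403(b): $899.55 × 0.096 = $86.36
Taxable wages = $899.55 − $86.36 = $813.19
State tax withheld: $813.19 × 0.0375 = $30.49
Federal income tax: $813.19 × 0.2335 = $189.88
Paid family leave insurance: $899.55 × 0.0075 = $6.75
Fitness reimbursement repayment: $12.47
Dental insurance premium: $68.60
Vision insurance premium: $68.43
Total deductions = $86.36 + $30.49 + $189.88 + $6.75 + $12.47 + $68.60 + $68.43 = $462.98
Net pay = $899.55 − $462.98 = $436.57

$436.57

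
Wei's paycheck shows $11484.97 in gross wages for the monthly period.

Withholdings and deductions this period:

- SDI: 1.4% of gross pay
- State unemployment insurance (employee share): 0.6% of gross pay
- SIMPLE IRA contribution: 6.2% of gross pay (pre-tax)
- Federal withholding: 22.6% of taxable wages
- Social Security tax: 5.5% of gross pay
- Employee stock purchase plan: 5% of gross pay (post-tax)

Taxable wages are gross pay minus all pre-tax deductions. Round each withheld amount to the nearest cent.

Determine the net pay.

SIMPLE IRA contribution: $11484.97 × 0.062 = $712.07
Taxable wages = $11484.97 − $712.07 = $10772.90
Federal withholding: $10772.90 × 0.226 = $2434.68
Social Security tax: $11484.97 × 0.055 = $631.67
SDI: $11484.97 × 0.014 = $160.79
State unemployment insurance (employee share): $11484.97 × 0.006 = $68.91
Employee stock purchase plan: $11484.97 × 0.05 = $574.25
Total deductions = $712.07 + $2434.68 + $631.67 + $160.79 + $68.91 + $574.25 = $4582.37
Net pay = $11484.97 − $4582.37 = $6902.60

$6902.60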